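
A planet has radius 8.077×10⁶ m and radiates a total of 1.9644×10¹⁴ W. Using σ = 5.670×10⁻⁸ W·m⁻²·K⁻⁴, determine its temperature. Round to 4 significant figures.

T ≈ 45.34 K

Surface area A = 4πR² = 4π(8.077×10⁶ m)² = 8.19804×10¹⁴ m².
P = σAT⁴ ⇒ T = (P/(σA))^(1/4) = (1.9644×10¹⁴/(5.670×10⁻⁸×8.19804×10¹⁴))^(1/4) = 45.34 K.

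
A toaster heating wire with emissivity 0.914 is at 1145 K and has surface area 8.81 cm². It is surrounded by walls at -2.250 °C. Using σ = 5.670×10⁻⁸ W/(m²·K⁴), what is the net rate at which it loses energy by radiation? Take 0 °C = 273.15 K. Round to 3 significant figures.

Net loss ≈ 78.2 W

Surroundings: T = -2.250 °C + 273.15 = 270.900 K.
Area A = 8.81 cm² = 8.81×10⁻⁴ m².
Net radiated power P_net = εσA(T⁴ − T₀⁴) = 0.914×5.670×10⁻⁸×8.81×10⁻⁴×(1145⁴ − 270.900⁴).
T⁴ − T₀⁴ = 1.71879×10¹² − 5.38562×10⁹ = 1.71340×10¹² K⁴, so P_net = 78.2 W.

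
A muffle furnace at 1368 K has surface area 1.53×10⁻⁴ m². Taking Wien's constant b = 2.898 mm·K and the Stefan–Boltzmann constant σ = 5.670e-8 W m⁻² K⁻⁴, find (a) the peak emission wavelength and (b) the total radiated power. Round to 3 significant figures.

(a) λ_max = b/T = 2.898×10⁻³/1368 = 2.118×10⁻⁶ m = 2.12 μm.
Area A = 1.53×10⁻⁴ m².
(b) P = σAT⁴ = 5.670×10⁻⁸×1.53×10⁻⁴×(1368)⁴ = 30.4 W.

λ_max ≈ 2.12 μm; P ≈ 30.4 W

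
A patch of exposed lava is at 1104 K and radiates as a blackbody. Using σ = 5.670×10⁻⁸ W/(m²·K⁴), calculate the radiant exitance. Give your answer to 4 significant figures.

Stefan–Boltzmann: I = σT⁴ = 5.670×10⁻⁸ × (1104)⁴ = 8.423×10⁴ W/m².

I ≈ 8.423×10⁴ W/m²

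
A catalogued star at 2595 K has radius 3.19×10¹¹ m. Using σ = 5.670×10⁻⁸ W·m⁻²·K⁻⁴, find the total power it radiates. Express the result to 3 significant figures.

P ≈ 3.29×10³⁰ W

Surface area A = 4πR² = 4π(3.19×10¹¹ m)² = 1.27877×10²⁴ m².
P = σAT⁴ = 5.670×10⁻⁸ × 1.27877×10²⁴ × (2595)⁴ = 3.29×10³⁰ W.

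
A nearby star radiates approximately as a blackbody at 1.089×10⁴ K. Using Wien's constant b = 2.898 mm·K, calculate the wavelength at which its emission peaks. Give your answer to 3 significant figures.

Wien's displacement law: λ_max = b/T = (2.898×10⁻³ m·K)/(1.089×10⁴ K) = 2.661×10⁻⁷ m.
That is 266 nm, in the ultraviolet range.

λ_max ≈ 266 nm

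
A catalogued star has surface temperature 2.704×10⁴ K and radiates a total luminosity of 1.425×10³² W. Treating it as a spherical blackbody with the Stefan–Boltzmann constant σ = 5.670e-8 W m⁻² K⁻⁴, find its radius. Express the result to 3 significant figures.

R ≈ 1.93×10¹⁰ m

L = 4πR²σT⁴ ⇒ R = √(L/(4πσT⁴)).
σT⁴ = 3.03117×10¹⁰ W/m², so R = √(1.425×10³²/(4π×3.03117×10¹⁰)) = 1.93×10¹⁰ m.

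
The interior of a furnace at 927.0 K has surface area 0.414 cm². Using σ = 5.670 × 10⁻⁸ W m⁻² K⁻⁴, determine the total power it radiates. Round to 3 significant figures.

Area A = 0.414 cm² = 4.14×10⁻⁵ m².
P = σAT⁴ = 5.670×10⁻⁸ × 4.14×10⁻⁵ × (927.0)⁴ = 1.73 W.

P ≈ 1.73 W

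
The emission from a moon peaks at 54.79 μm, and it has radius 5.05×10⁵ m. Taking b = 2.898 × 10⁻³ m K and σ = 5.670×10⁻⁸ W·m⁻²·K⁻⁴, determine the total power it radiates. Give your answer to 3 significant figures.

P ≈ 1.42×10¹² W

Wien's law: T = b/λ_max = 2.898×10⁻³/5.479×10⁻⁵ = 52.8929 K.
Surface area A = 4πR² = 4π(5.05×10⁵ m)² = 3.20474×10¹² m².
Then P = σAT⁴ = 5.670×10⁻⁸×3.20474×10¹²×(52.8929)⁴ = 1.42×10¹² W.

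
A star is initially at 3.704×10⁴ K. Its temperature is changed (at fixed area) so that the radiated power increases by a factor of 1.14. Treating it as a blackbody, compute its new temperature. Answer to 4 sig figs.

T₂ ≈ 3.827×10⁴ K

P ∝ T⁴, so T₂/T₁ = (P₂/P₁)^(1/4) = (1.14)^(1/4) = 1.03330.
T₂ = 3.704×10⁴ × 1.03330 = 3.827×10⁴ K.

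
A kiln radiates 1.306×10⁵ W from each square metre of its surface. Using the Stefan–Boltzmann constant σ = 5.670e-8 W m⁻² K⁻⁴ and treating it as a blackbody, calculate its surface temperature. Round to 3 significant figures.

I = σT⁴, so T = (I/σ)^(1/4) = (1.306×10⁵/(5.670×10⁻⁸))^(1/4) = 1.23×10³ K.

T ≈ 1.23×10³ K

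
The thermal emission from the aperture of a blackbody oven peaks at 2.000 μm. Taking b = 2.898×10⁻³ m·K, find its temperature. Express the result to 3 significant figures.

Wien's law gives T = b/λ_max = (2.898×10⁻³ m·K)/(2.000×10⁻⁶ m) = 1.45×10³ K.

T ≈ 1.45×10³ K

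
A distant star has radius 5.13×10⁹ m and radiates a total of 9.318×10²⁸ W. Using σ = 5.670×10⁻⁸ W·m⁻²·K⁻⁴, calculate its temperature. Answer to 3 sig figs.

Surface area A = 4πR² = 4π(5.13×10⁹ m)² = 3.30708×10²⁰ m².
P = σAT⁴ ⇒ T = (P/(σA))^(1/4) = (9.318×10²⁸/(5.670×10⁻⁸×3.30708×10²⁰))^(1/4) = 8.40×10³ K.

T ≈ 8.40×10³ K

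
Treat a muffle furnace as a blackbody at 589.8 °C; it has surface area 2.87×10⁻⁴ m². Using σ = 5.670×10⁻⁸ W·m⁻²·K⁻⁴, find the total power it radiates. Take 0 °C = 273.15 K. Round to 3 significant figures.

T = 589.8 °C + 273.15 = 862.95 K.
Area A = 2.87×10⁻⁴ m².
P = σAT⁴ = 5.670×10⁻⁸ × 2.87×10⁻⁴ × (862.95)⁴ = 9.02 W.

P ≈ 9.02 W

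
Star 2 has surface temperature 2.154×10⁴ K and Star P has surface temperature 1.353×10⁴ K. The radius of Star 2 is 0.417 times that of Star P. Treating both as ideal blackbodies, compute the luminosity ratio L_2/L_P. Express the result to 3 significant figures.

L ∝ R²T⁴, so L_2/L_P = (R_2/R_P)²(T_2/T_P)⁴ = (0.417)² × (2.154×10⁴/1.353×10⁴)⁴ = 0.173889 × 6.42379 = 1.12.

L_2/L_P ≈ 1.12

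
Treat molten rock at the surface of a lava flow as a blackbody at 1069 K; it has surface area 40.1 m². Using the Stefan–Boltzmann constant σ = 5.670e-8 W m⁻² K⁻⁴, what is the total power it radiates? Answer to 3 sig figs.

P ≈ 2.97×10⁶ W

Area A = 40.1 m².
P = σAT⁴ = 5.670×10⁻⁸ × 40.1 × (1069)⁴ = 2.97×10⁶ W.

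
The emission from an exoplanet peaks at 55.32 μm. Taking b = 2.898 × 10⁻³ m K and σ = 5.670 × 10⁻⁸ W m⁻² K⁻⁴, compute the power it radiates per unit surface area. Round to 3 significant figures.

Wien's law: T = b/λ_max = 2.898×10⁻³/5.532×10⁻⁵ = 52.3861 K.
Then I = σT⁴ = 5.670×10⁻⁸×(52.3861)⁴ = 0.427 W/m².

I ≈ 0.427 W/m²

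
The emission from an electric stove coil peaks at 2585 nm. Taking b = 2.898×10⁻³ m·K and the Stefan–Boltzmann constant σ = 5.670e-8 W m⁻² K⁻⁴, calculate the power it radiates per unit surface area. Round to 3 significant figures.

I ≈ 8.96×10⁴ W/m²

Wien's law: T = b/λ_max = 2.898×10⁻³/2.585×10⁻⁶ = 1121.08 K.
Then I = σT⁴ = 5.670×10⁻⁸×(1121.08)⁴ = 8.96×10⁴ W/m².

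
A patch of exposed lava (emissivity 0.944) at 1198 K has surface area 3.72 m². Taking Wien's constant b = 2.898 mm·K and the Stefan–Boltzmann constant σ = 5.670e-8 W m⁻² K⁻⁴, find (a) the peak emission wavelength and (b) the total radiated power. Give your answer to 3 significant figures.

(a) λ_max = b/T = 2.898×10⁻³/1198 = 2.419×10⁻⁶ m = 2.42 μm.
Area A = 3.72 m².
(b) P = εσAT⁴ = 0.944×5.670×10⁻⁸×3.72×(1198)⁴ = 4.10×10⁵ W.

λ_max ≈ 2.42 μm; P ≈ 4.10×10⁵ W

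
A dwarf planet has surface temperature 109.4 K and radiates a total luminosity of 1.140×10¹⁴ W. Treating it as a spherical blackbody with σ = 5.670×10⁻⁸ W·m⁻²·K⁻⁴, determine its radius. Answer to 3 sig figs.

L = 4πR²σT⁴ ⇒ R = √(L/(4πσT⁴)).
σT⁴ = 8.12180 W/m², so R = √(1.140×10¹⁴/(4π×8.12180)) = 1.06×10⁶ m.

R ≈ 1.06×10⁶ m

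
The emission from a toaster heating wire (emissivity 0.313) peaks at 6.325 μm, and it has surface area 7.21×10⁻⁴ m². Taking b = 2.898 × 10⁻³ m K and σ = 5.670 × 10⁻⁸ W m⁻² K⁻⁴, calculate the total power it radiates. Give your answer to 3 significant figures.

P ≈ 0.564 W

Wien's law: T = b/λ_max = 2.898×10⁻³/6.325×10⁻⁶ = 458.182 K.
Area A = 7.21×10⁻⁴ m².
Then P = εσAT⁴ = 0.313×5.670×10⁻⁸×7.21×10⁻⁴×(458.182)⁴ = 0.564 W.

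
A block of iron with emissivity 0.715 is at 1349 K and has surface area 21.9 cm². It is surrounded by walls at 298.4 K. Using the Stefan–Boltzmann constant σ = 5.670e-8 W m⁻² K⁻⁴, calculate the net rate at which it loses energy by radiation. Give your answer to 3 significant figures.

Area A = 21.9 cm² = 2.19×10⁻³ m².
Net radiated power P_net = εσA(T⁴ − T₀⁴) = 0.715×5.670×10⁻⁸×2.19×10⁻³×(1349⁴ − 298.4⁴).
T⁴ − T₀⁴ = 3.31168×10¹² − 7.92858×10⁹ = 3.30375×10¹² K⁴, so P_net = 293 W.

Net loss ≈ 293 W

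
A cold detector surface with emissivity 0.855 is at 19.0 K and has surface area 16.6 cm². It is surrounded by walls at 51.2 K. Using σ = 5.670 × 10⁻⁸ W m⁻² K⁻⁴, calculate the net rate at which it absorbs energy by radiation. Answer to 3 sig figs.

Net gain ≈ 5.43×10⁻⁴ W

Area A = 16.6 cm² = 1.66×10⁻³ m².
Net radiated power P_net = εσA(T⁴ − T₀⁴) = 0.855×5.670×10⁻⁸×1.66×10⁻³×(19.0⁴ − 51.2⁴).
T⁴ − T₀⁴ = 1.30321×10⁵ − 6.87195×10⁶ = -6.74163×10⁶ K⁴, so P_net = -5.43×10⁻⁴ W — negative, meaning a net gain of 5.43×10⁻⁴ W.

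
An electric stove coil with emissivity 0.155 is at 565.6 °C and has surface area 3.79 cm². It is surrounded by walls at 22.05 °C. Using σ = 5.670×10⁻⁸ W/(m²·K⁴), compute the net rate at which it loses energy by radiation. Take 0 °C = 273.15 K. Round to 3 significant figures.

Net loss ≈ 1.62 W

T = 565.6 °C + 273.15 = 838.75 K.
Surroundings: T = 22.05 °C + 273.15 = 295.20 K.
Area A = 3.79 cm² = 3.79×10⁻⁴ m².
Net radiated power P_net = εσA(T⁴ − T₀⁴) = 0.155×5.670×10⁻⁸×3.79×10⁻⁴×(838.75⁴ − 295.20⁴).
T⁴ − T₀⁴ = 4.94914×10¹¹ − 7.59391×10⁹ = 4.87320×10¹¹ K⁴, so P_net = 1.62 W.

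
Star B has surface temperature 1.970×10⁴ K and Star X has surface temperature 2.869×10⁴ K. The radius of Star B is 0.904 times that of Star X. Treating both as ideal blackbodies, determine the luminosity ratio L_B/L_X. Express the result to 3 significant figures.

L ∝ R²T⁴, so L_B/L_X = (R_B/R_X)²(T_B/T_X)⁴ = (0.904)² × (1.970×10⁴/2.869×10⁴)⁴ = 0.817216 × 0.222302 = 0.182.

L_B/L_X ≈ 0.182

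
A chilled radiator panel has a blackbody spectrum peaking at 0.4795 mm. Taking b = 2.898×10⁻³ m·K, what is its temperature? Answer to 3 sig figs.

Wien's law gives T = b/λ_max = (2.898×10⁻³ m·K)/(4.795×10⁻⁴ m) = 6.04 K.

T ≈ 6.04 K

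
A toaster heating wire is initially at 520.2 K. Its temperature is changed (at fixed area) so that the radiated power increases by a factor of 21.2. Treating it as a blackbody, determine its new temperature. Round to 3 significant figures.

P ∝ T⁴, so T₂/T₁ = (P₂/P₁)^(1/4) = (21.2)^(1/4) = 2.14577.
T₂ = 520.2 × 2.14577 = 1.12×10³ K.

T₂ ≈ 1.12×10³ K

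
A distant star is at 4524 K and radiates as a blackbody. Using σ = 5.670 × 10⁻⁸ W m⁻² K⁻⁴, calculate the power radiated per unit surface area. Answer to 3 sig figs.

I ≈ 2.38×10⁷ W/m²

Stefan–Boltzmann: I = σT⁴ = 5.670×10⁻⁸ × (4524)⁴ = 2.38×10⁷ W/m².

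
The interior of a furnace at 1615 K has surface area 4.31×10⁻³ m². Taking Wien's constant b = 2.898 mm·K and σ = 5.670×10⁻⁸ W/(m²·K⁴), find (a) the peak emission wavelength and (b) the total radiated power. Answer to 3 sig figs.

λ_max ≈ 1.79 μm; P ≈ 1.66×10³ W

(a) λ_max = b/T = 2.898×10⁻³/1615 = 1.794×10⁻⁶ m = 1.79 μm.
Area A = 4.31×10⁻³ m².
(b) P = σAT⁴ = 5.670×10⁻⁸×4.31×10⁻³×(1615)⁴ = 1.66×10³ W.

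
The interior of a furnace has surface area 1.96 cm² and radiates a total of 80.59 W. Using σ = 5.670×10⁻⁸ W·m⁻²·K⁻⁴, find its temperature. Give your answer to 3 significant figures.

Area A = 1.96 cm² = 1.96×10⁻⁴ m².
P = σAT⁴ ⇒ T = (P/(σA))^(1/4) = (80.59/(5.670×10⁻⁸×1.96×10⁻⁴))^(1/4) = 1.64×10³ K.

T ≈ 1.64×10³ K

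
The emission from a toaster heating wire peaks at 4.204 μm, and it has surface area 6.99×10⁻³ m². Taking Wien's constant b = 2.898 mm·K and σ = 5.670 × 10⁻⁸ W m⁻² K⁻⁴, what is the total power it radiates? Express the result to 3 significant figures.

P ≈ 89.5 W

Wien's law: T = b/λ_max = 2.898×10⁻³/4.204×10⁻⁶ = 689.343 K.
Area A = 6.99×10⁻³ m².
Then P = σAT⁴ = 5.670×10⁻⁸×6.99×10⁻³×(689.343)⁴ = 89.5 W.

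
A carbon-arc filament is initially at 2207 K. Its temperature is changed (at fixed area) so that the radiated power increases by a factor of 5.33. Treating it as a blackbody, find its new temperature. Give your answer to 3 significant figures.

P ∝ T⁴, so T₂/T₁ = (P₂/P₁)^(1/4) = (5.33)^(1/4) = 1.51943.
T₂ = 2207 × 1.51943 = 3.35×10³ K.

T₂ ≈ 3.35×10³ K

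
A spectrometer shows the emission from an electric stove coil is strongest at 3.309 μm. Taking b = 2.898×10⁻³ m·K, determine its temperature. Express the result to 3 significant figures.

Wien's law gives T = b/λ_max = (2.898×10⁻³ m·K)/(3.309×10⁻⁶ m) = 876 K.

T ≈ 876 K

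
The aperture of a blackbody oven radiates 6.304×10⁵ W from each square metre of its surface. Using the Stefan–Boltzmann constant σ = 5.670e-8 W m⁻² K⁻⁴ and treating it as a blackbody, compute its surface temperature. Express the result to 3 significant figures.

I = σT⁴, so T = (I/σ)^(1/4) = (6.304×10⁵/(5.670×10⁻⁸))^(1/4) = 1.83×10³ K.

T ≈ 1.83×10³ K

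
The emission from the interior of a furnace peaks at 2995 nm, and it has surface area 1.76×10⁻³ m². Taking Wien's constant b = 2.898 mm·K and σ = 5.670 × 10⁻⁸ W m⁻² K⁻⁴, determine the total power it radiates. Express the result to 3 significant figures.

Wien's law: T = b/λ_max = 2.898×10⁻³/2.995×10⁻⁶ = 967.613 K.
Area A = 1.76×10⁻³ m².
Then P = σAT⁴ = 5.670×10⁻⁸×1.76×10⁻³×(967.613)⁴ = 87.5 W.

P ≈ 87.5 W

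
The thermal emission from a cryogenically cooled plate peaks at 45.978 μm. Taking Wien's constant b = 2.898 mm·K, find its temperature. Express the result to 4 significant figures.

Wien's law gives T = b/λ_max = (2.898×10⁻³ m·K)/(4.5978×10⁻⁵ m) = 63.03 K.

T ≈ 63.03 K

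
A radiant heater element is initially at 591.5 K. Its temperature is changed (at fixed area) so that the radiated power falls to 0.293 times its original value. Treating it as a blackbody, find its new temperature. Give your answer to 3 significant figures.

T₂ ≈ 435 K

P ∝ T⁴, so T₂/T₁ = (P₂/P₁)^(1/4) = (0.293)^(1/4) = 0.735727.
T₂ = 591.5 × 0.735727 = 435 K.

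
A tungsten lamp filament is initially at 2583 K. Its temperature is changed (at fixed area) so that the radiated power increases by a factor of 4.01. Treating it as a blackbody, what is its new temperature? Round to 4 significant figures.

P ∝ T⁴, so T₂/T₁ = (P₂/P₁)^(1/4) = (4.01)^(1/4) = 1.41510.
T₂ = 2583 × 1.41510 = 3655 K.

T₂ ≈ 3655 K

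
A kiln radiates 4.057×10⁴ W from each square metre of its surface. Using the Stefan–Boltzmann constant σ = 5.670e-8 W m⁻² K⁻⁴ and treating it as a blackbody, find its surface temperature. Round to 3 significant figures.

T ≈ 920 K

I = σT⁴, so T = (I/σ)^(1/4) = (4.057×10⁴/(5.670×10⁻⁸))^(1/4) = 920 K.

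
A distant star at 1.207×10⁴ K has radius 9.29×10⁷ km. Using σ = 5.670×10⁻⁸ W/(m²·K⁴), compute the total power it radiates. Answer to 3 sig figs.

P ≈ 1.31×10³² W

Surface area A = 4πR² = 4π(9.29×10¹⁰ m)² = 1.08453×10²³ m².
P = σAT⁴ = 5.670×10⁻⁸ × 1.08453×10²³ × (1.207×10⁴)⁴ = 1.31×10³² W.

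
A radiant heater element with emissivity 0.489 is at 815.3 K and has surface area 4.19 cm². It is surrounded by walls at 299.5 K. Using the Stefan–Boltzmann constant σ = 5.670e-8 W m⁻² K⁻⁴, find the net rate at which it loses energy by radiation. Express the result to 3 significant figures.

Area A = 4.19 cm² = 4.19×10⁻⁴ m².
Net radiated power P_net = εσA(T⁴ − T₀⁴) = 0.489×5.670×10⁻⁸×4.19×10⁻⁴×(815.3⁴ − 299.5⁴).
T⁴ − T₀⁴ = 4.41845×10¹¹ − 8.04613×10⁹ = 4.33799×10¹¹ K⁴, so P_net = 5.04 W.

Net loss ≈ 5.04 W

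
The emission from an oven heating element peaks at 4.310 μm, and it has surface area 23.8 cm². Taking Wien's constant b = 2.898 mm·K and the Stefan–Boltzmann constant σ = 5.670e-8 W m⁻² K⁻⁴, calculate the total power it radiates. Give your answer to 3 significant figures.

P ≈ 27.6 W

Wien's law: T = b/λ_max = 2.898×10⁻³/4.310×10⁻⁶ = 672.390 K.
Area A = 23.8 cm² = 2.38×10⁻³ m².
Then P = σAT⁴ = 5.670×10⁻⁸×2.38×10⁻³×(672.390)⁴ = 27.6 W.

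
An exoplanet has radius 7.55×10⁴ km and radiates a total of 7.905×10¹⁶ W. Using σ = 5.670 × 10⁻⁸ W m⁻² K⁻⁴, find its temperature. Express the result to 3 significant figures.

Surface area A = 4πR² = 4π(7.55×10⁷ m)² = 7.16315×10¹⁶ m².
P = σAT⁴ ⇒ T = (P/(σA))^(1/4) = (7.905×10¹⁶/(5.670×10⁻⁸×7.16315×10¹⁶))^(1/4) = 66.4 K.

T ≈ 66.4 K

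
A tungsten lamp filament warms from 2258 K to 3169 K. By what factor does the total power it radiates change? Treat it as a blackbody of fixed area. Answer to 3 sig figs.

P₂/P₁ ≈ 3.88

P ∝ T⁴, so P₂/P₁ = (T₂/T₁)⁴ = (3169/2258)⁴ = (1.40345)⁴ = 3.88.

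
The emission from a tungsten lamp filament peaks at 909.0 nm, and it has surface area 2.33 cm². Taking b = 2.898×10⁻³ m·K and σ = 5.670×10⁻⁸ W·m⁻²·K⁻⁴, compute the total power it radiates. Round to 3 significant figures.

Wien's law: T = b/λ_max = 2.898×10⁻³/9.090×10⁻⁷ = 3188.12 K.
Area A = 2.33 cm² = 2.33×10⁻⁴ m².
Then P = σAT⁴ = 5.670×10⁻⁸×2.33×10⁻⁴×(3188.12)⁴ = 1.36×10³ W.

P ≈ 1.36×10³ W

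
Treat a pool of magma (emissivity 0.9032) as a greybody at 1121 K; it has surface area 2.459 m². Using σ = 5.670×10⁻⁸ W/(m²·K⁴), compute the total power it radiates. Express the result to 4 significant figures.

P ≈ 1.989×10⁵ W

Area A = 2.459 m².
P = εσAT⁴ = 0.9032 × 5.670×10⁻⁸ × 2.459 × (1121)⁴ = 1.989×10⁵ W.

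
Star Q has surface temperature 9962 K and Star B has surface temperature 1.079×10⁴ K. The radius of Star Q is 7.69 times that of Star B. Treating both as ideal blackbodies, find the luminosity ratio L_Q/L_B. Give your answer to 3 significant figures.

L_Q/L_B ≈ 43.0

L ∝ R²T⁴, so L_Q/L_B = (R_Q/R_B)²(T_Q/T_B)⁴ = (7.69)² × (9962/1.079×10⁴)⁴ = 59.1361 × 0.726608 = 43.0.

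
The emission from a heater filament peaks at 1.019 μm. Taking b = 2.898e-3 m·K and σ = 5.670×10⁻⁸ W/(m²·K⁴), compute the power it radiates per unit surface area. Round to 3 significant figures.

I ≈ 3.71×10⁶ W/m²

Wien's law: T = b/λ_max = 2.898×10⁻³/1.019×10⁻⁶ = 2843.96 K.
Then I = σT⁴ = 5.670×10⁻⁸×(2843.96)⁴ = 3.71×10⁶ W/m².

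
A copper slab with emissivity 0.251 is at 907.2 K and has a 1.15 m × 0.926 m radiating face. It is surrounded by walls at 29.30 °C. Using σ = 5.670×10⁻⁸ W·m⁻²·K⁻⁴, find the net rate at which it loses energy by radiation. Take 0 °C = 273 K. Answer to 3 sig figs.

Surroundings: T = 29.30 °C + 273 = 302.30 K.
Area A = 1.15 × 0.926 = 1.0649 m².
Net radiated power P_net = εσA(T⁴ − T₀⁴) = 0.251×5.670×10⁻⁸×1.0649×(907.2⁴ − 302.30⁴).
T⁴ − T₀⁴ = 6.77348×10¹¹ − 8.35127×10⁹ = 6.68997×10¹¹ K⁴, so P_net = 1.01×10⁴ W.

Net loss ≈ 1.01×10⁴ W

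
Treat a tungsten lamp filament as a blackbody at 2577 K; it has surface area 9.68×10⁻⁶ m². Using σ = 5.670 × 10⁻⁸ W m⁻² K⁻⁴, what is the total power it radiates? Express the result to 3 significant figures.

P ≈ 24.2 W

Area A = 9.68×10⁻⁶ m².
P = σAT⁴ = 5.670×10⁻⁸ × 9.68×10⁻⁶ × (2577)⁴ = 24.2 W.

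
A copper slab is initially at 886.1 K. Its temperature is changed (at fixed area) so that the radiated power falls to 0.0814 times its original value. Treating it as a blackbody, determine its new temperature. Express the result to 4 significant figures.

T₂ ≈ 473.3 K

P ∝ T⁴, so T₂/T₁ = (P₂/P₁)^(1/4) = (0.0814)^(1/4) = 0.534141.
T₂ = 886.1 × 0.534141 = 473.3 K.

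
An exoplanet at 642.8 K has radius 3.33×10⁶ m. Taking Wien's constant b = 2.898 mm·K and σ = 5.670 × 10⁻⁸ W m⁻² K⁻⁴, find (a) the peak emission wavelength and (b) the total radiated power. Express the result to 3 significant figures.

λ_max ≈ 4.51 μm; P ≈ 1.35×10¹⁸ W

(a) λ_max = b/T = 2.898×10⁻³/642.8 = 4.508×10⁻⁶ m = 4.51 μm.
Surface area A = 4πR² = 4π(3.33×10⁶ m)² = 1.39347×10¹⁴ m².
(b) P = σAT⁴ = 5.670×10⁻⁸×1.39347×10¹⁴×(642.8)⁴ = 1.35×10¹⁸ W.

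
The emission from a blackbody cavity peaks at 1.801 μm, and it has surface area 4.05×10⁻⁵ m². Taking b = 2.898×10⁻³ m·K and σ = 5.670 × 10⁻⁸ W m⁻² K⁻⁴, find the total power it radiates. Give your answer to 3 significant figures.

Wien's law: T = b/λ_max = 2.898×10⁻³/1.801×10⁻⁶ = 1609.11 K.
Area A = 4.05×10⁻⁵ m².
Then P = σAT⁴ = 5.670×10⁻⁸×4.05×10⁻⁵×(1609.11)⁴ = 15.4 W.

P ≈ 15.4 W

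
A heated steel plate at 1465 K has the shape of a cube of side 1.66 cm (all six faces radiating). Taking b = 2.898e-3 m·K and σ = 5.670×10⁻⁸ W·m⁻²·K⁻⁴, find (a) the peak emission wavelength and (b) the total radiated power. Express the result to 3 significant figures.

λ_max ≈ 1.98 μm; P ≈ 432 W

(a) λ_max = b/T = 2.898×10⁻³/1465 = 1.978×10⁻⁶ m = 1.98 μm.
Area A = 6s² = 6×(0.0166 m)² = 1.65336×10⁻³ m².
(b) P = σAT⁴ = 5.670×10⁻⁸×1.65336×10⁻³×(1465)⁴ = 432 W.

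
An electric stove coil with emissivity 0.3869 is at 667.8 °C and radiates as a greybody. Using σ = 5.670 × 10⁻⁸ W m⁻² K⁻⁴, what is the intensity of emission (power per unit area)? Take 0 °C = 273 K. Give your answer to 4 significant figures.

T = 667.8 °C + 273 = 940.8 K.
Stefan–Boltzmann: I = εσT⁴ = 0.3869 × 5.670×10⁻⁸ × (940.8)⁴ = 1.719×10⁴ W/m².

I ≈ 1.719×10⁴ W/m²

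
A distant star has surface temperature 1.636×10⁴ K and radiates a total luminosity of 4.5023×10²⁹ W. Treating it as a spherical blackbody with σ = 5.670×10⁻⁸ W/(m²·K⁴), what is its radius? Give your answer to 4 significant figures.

R ≈ 2.970×10⁹ m

L = 4πR²σT⁴ ⇒ R = √(L/(4πσT⁴)).
σT⁴ = 4.06178×10⁹ W/m², so R = √(4.5023×10²⁹/(4π×4.06178×10⁹)) = 2.970×10⁹ m.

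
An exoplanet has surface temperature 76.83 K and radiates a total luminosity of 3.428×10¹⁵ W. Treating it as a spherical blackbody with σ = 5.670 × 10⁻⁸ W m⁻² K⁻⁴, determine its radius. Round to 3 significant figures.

L = 4πR²σT⁴ ⇒ R = √(L/(4πσT⁴)).
σT⁴ = 1.97563 W/m², so R = √(3.428×10¹⁵/(4π×1.97563)) = 1.18×10⁷ m.

R ≈ 1.18×10⁷ m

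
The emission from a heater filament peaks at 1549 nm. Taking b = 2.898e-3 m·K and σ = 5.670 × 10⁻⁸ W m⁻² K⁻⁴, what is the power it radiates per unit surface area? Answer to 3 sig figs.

I ≈ 6.95×10⁵ W/m²

Wien's law: T = b/λ_max = 2.898×10⁻³/1.549×10⁻⁶ = 1870.88 K.
Then I = σT⁴ = 5.670×10⁻⁸×(1870.88)⁴ = 6.95×10⁵ W/m².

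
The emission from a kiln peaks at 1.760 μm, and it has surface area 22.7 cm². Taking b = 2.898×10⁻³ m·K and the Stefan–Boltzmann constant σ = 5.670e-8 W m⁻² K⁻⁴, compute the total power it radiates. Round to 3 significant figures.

Wien's law: T = b/λ_max = 2.898×10⁻³/1.760×10⁻⁶ = 1646.59 K.
Area A = 22.7 cm² = 2.27×10⁻³ m².
Then P = σAT⁴ = 5.670×10⁻⁸×2.27×10⁻³×(1646.59)⁴ = 946 W.

P ≈ 946 W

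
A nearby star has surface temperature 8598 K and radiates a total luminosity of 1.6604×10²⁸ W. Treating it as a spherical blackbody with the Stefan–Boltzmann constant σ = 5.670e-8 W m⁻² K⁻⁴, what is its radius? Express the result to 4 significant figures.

L = 4πR²σT⁴ ⇒ R = √(L/(4πσT⁴)).
σT⁴ = 3.09865×10⁸ W/m², so R = √(1.6604×10²⁸/(4π×3.09865×10⁸)) = 2.065×10⁹ m.

R ≈ 2.065×10⁹ m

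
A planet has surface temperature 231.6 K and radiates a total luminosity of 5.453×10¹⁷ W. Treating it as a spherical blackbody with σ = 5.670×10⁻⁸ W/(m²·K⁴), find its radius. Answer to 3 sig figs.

R ≈ 1.63×10⁷ m

L = 4πR²σT⁴ ⇒ R = √(L/(4πσT⁴)).
σT⁴ = 163.131 W/m², so R = √(5.453×10¹⁷/(4π×163.131)) = 1.63×10⁷ m.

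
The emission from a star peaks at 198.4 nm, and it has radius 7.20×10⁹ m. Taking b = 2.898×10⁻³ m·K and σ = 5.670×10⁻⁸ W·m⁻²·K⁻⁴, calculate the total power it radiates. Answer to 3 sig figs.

Wien's law: T = b/λ_max = 2.898×10⁻³/1.984×10⁻⁷ = 14606.9 K.
Surface area A = 4πR² = 4π(7.20×10⁹ m)² = 6.51441×10²⁰ m².
Then P = σAT⁴ = 5.670×10⁻⁸×6.51441×10²⁰×(14606.9)⁴ = 1.68×10³⁰ W.

P ≈ 1.68×10³⁰ W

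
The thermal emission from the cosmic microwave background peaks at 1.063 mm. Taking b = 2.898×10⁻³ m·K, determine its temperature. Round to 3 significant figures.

Wien's law gives T = b/λ_max = (2.898×10⁻³ m·K)/(1.063×10⁻³ m) = 2.73 K.

T ≈ 2.73 K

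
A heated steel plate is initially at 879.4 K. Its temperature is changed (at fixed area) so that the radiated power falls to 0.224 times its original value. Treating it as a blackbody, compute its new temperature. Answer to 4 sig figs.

P ∝ T⁴, so T₂/T₁ = (P₂/P₁)^(1/4) = (0.224)^(1/4) = 0.687958.
T₂ = 879.4 × 0.687958 = 605.0 K.

T₂ ≈ 605.0 K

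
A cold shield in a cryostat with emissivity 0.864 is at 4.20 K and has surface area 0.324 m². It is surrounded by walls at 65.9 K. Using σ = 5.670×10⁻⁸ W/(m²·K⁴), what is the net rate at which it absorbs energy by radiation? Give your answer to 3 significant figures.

Area A = 0.324 m².
Net radiated power P_net = εσA(T⁴ − T₀⁴) = 0.864×5.670×10⁻⁸×0.324×(4.20⁴ − 65.9⁴).
T⁴ − T₀⁴ = 311.170 − 1.88600×10⁷ = -1.88597×10⁷ K⁴, so P_net = -0.299 W — negative, meaning a net gain of 0.299 W.

Net gain ≈ 0.299 W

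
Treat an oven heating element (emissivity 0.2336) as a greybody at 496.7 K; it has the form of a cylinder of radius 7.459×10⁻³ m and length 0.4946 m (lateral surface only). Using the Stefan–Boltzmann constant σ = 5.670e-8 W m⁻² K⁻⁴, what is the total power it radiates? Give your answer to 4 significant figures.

Lateral area A = 2πrL = 2π×7.459×10⁻³×0.4946 = 0.0231801 m².
P = εσAT⁴ = 0.2336 × 5.670×10⁻⁸ × 0.0231801 × (496.7)⁴ = 18.69 W.

P ≈ 18.69 W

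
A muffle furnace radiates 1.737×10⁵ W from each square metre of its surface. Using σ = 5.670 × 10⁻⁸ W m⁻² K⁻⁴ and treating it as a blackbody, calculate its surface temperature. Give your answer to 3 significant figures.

T ≈ 1.32×10³ K

I = σT⁴, so T = (I/σ)^(1/4) = (1.737×10⁵/(5.670×10⁻⁸))^(1/4) = 1.32×10³ K.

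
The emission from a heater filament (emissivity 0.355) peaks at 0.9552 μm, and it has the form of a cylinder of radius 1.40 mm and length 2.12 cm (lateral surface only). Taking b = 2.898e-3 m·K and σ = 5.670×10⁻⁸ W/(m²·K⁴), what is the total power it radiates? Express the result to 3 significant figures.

Wien's law: T = b/λ_max = 2.898×10⁻³/9.552×10⁻⁷ = 3033.92 K.
Lateral area A = 2πrL = 2π×1.40×10⁻³×0.0212 = 1.86485×10⁻⁴ m².
Then P = εσAT⁴ = 0.355×5.670×10⁻⁸×1.86485×10⁻⁴×(3033.92)⁴ = 318 W.

P ≈ 318 W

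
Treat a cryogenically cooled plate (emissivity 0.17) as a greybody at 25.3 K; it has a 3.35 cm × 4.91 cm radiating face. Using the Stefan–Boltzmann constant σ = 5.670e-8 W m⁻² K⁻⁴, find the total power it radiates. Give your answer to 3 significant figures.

P ≈ 6.50×10⁻⁶ W

Area A = 0.0335 × 0.0491 = 1.64485×10⁻³ m².
P = εσAT⁴ = 0.17 × 5.670×10⁻⁸ × 1.64485×10⁻³ × (25.3)⁴ = 6.50×10⁻⁶ W.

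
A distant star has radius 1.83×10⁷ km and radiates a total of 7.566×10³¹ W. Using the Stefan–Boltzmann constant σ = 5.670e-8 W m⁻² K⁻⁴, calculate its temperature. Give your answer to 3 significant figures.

T ≈ 2.37×10⁴ K

Surface area A = 4πR² = 4π(1.83×10¹⁰ m)² = 4.20835×10²¹ m².
P = σAT⁴ ⇒ T = (P/(σA))^(1/4) = (7.566×10³¹/(5.670×10⁻⁸×4.20835×10²¹))^(1/4) = 2.37×10⁴ K.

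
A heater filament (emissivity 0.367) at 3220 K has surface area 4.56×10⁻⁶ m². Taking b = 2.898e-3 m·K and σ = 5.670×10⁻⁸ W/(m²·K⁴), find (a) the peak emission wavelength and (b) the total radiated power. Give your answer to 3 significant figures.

(a) λ_max = b/T = 2.898×10⁻³/3220 = 9.000×10⁻⁷ m = 900 nm.
Area A = 4.56×10⁻⁶ m².
(b) P = εσAT⁴ = 0.367×5.670×10⁻⁸×4.56×10⁻⁶×(3220)⁴ = 10.2 W.

λ_max ≈ 900 nm; P ≈ 10.2 W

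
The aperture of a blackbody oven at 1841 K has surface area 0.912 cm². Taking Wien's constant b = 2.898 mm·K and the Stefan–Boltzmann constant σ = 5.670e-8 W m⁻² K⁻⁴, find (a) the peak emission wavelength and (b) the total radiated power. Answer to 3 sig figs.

λ_max ≈ 1.57 μm; P ≈ 59.4 W

(a) λ_max = b/T = 2.898×10⁻³/1841 = 1.574×10⁻⁶ m = 1.57 μm.
Area A = 0.912 cm² = 9.12×10⁻⁵ m².
(b) P = σAT⁴ = 5.670×10⁻⁸×9.12×10⁻⁵×(1841)⁴ = 59.4 W.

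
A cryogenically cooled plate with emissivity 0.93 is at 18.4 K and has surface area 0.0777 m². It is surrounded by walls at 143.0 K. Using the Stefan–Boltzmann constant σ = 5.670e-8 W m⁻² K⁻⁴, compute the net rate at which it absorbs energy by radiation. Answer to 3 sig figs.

Net gain ≈ 1.71 W

Area A = 0.0777 m².
Net radiated power P_net = εσA(T⁴ − T₀⁴) = 0.93×5.670×10⁻⁸×0.0777×(18.4⁴ − 143.0⁴).
T⁴ − T₀⁴ = 1.14623×10⁵ − 4.18162×10⁸ = -4.18047×10⁸ K⁴, so P_net = -1.71 W — negative, meaning a net gain of 1.71 W.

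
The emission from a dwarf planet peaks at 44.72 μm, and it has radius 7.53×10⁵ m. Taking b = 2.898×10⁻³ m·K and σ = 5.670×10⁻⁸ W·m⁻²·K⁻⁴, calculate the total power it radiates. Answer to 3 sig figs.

P ≈ 7.12×10¹² W

Wien's law: T = b/λ_max = 2.898×10⁻³/4.472×10⁻⁵ = 64.8032 K.
Surface area A = 4πR² = 4π(7.53×10⁵ m)² = 7.12525×10¹² m².
Then P = σAT⁴ = 5.670×10⁻⁸×7.12525×10¹²×(64.8032)⁴ = 7.12×10¹² W.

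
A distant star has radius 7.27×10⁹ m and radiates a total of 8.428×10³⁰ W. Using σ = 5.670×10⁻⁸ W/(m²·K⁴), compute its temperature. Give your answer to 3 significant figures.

T ≈ 2.18×10⁴ K

Surface area A = 4πR² = 4π(7.27×10⁹ m)² = 6.64169×10²⁰ m².
P = σAT⁴ ⇒ T = (P/(σA))^(1/4) = (8.428×10³⁰/(5.670×10⁻⁸×6.64169×10²⁰))^(1/4) = 2.18×10⁴ K.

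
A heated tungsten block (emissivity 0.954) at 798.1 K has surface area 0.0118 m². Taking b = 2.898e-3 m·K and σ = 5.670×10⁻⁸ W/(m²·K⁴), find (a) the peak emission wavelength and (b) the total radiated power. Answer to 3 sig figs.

(a) λ_max = b/T = 2.898×10⁻³/798.1 = 3.631×10⁻⁶ m = 3.63 μm.
Area A = 0.0118 m².
(b) P = εσAT⁴ = 0.954×5.670×10⁻⁸×0.0118×(798.1)⁴ = 259 W.

λ_max ≈ 3.63 μm; P ≈ 259 W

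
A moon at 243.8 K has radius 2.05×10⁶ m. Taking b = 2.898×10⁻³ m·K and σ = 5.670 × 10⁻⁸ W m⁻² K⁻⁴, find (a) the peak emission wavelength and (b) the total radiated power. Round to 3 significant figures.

λ_max ≈ 11.9 μm; P ≈ 1.06×10¹⁶ W

(a) λ_max = b/T = 2.898×10⁻³/243.8 = 1.189×10⁻⁵ m = 11.9 μm.
Surface area A = 4πR² = 4π(2.05×10⁶ m)² = 5.28102×10¹³ m².
(b) P = σAT⁴ = 5.670×10⁻⁸×5.28102×10¹³×(243.8)⁴ = 1.06×10¹⁶ W.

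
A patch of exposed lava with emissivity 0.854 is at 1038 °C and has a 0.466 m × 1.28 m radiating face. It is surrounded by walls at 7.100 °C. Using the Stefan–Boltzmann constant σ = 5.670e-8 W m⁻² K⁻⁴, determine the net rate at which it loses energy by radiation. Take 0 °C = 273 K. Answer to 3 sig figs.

Net loss ≈ 8.51×10⁴ W

T = 1038 °C + 273 = 1311 K.
Surroundings: T = 7.100 °C + 273 = 280.100 K.
Area A = 0.466 × 1.28 = 0.59648 m².
Net radiated power P_net = εσA(T⁴ − T₀⁴) = 0.854×5.670×10⁻⁸×0.59648×(1311⁴ − 280.100⁴).
T⁴ − T₀⁴ = 2.95400×10¹² − 6.15535×10⁹ = 2.94784×10¹² K⁴, so P_net = 8.51×10⁴ W.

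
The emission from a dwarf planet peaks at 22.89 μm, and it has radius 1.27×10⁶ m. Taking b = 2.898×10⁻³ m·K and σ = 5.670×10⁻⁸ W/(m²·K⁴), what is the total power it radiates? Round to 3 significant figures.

P ≈ 2.95×10¹⁴ W

Wien's law: T = b/λ_max = 2.898×10⁻³/2.289×10⁻⁵ = 126.606 K.
Surface area A = 4πR² = 4π(1.27×10⁶ m)² = 2.02683×10¹³ m².
Then P = σAT⁴ = 5.670×10⁻⁸×2.02683×10¹³×(126.606)⁴ = 2.95×10¹⁴ W.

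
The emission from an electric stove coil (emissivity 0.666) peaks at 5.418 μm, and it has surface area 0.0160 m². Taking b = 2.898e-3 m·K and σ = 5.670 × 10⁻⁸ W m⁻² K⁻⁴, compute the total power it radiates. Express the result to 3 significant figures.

P ≈ 49.5 W

Wien's law: T = b/λ_max = 2.898×10⁻³/5.418×10⁻⁶ = 534.884 K.
Area A = 0.0160 m².
Then P = εσAT⁴ = 0.666×5.670×10⁻⁸×0.0160×(534.884)⁴ = 49.5 W.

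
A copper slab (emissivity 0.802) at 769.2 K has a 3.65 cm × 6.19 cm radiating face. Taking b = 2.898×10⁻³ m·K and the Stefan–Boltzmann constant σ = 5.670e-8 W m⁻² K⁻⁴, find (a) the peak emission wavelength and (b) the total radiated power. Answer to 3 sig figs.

λ_max ≈ 3.77 μm; P ≈ 36.0 W

(a) λ_max = b/T = 2.898×10⁻³/769.2 = 3.768×10⁻⁶ m = 3.77 μm.
Area A = 0.0365 × 0.0619 = 2.25935×10⁻³ m².
(b) P = εσAT⁴ = 0.802×5.670×10⁻⁸×2.25935×10⁻³×(769.2)⁴ = 36.0 W.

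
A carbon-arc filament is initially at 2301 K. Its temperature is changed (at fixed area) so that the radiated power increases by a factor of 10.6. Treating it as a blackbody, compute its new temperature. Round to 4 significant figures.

P ∝ T⁴, so T₂/T₁ = (P₂/P₁)^(1/4) = (10.6)^(1/4) = 1.80437.
T₂ = 2301 × 1.80437 = 4152 K.

T₂ ≈ 4152 K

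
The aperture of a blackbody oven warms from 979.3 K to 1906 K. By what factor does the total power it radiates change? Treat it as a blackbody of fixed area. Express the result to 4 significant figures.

P ∝ T⁴, so P₂/P₁ = (T₂/T₁)⁴ = (1906/979.3)⁴ = (1.94629)⁴ = 14.35.

P₂/P₁ ≈ 14.35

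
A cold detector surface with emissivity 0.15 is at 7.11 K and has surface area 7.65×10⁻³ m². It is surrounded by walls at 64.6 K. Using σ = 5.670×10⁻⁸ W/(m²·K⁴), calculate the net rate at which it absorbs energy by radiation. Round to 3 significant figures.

Net gain ≈ 1.13×10⁻³ W

Area A = 7.65×10⁻³ m².
Net radiated power P_net = εσA(T⁴ − T₀⁴) = 0.15×5.670×10⁻⁸×7.65×10⁻³×(7.11⁴ − 64.6⁴).
T⁴ − T₀⁴ = 2555.51 − 1.74153×10⁷ = -1.74127×10⁷ K⁴, so P_net = -1.13×10⁻³ W — negative, meaning a net gain of 1.13×10⁻³ W.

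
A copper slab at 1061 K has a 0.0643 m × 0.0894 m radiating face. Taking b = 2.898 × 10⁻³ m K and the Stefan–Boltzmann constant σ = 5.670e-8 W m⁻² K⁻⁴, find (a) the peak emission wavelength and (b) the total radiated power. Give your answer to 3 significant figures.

(a) λ_max = b/T = 2.898×10⁻³/1061 = 2.731×10⁻⁶ m = 2.73×10³ nm.
Area A = 0.0643 × 0.0894 = 5.74842×10⁻³ m².
(b) P = σAT⁴ = 5.670×10⁻⁸×5.74842×10⁻³×(1061)⁴ = 413 W.

λ_max ≈ 2.73×10³ nm; P ≈ 413 W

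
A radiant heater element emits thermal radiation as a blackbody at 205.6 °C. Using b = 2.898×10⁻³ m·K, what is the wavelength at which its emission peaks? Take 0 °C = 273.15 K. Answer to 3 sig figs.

λ_max ≈ 6.05 μm

T = 205.6 °C + 273.15 = 478.75 K.
Wien's displacement law: λ_max = b/T = (2.898×10⁻³ m·K)/(478.75 K) = 6.053×10⁻⁶ m.
That is 6.05 μm, in the infrared range.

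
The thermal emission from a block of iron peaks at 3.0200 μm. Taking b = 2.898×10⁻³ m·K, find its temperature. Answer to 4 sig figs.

Wien's law gives T = b/λ_max = (2.898×10⁻³ m·K)/(3.0200×10⁻⁶ m) = 959.6 K.

T ≈ 959.6 K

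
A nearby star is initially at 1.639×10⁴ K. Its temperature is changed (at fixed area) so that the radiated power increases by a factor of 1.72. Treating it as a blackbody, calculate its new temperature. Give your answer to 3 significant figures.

P ∝ T⁴, so T₂/T₁ = (P₂/P₁)^(1/4) = (1.72)^(1/4) = 1.14520.
T₂ = 1.639×10⁴ × 1.14520 = 1.88×10⁴ K.

T₂ ≈ 1.88×10⁴ K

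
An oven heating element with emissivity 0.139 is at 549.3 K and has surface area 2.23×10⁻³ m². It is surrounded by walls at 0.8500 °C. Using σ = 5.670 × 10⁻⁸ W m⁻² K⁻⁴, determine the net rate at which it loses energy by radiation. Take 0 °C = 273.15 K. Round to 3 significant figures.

Net loss ≈ 1.50 W

Surroundings: T = 0.8500 °C + 273.15 = 274.0000 K.
Area A = 2.23×10⁻³ m².
Net radiated power P_net = εσA(T⁴ − T₀⁴) = 0.139×5.670×10⁻⁸×2.23×10⁻³×(549.3⁴ − 274.0000⁴).
T⁴ − T₀⁴ = 9.10413×10¹⁰ − 5.63641×10⁹ = 8.54049×10¹⁰ K⁴, so P_net = 1.50 W.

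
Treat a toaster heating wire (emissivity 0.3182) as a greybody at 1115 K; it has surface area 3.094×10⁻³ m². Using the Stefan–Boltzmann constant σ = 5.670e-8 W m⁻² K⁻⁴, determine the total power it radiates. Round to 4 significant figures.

P ≈ 86.28 W

Area A = 3.094×10⁻³ m².
P = εσAT⁴ = 0.3182 × 5.670×10⁻⁸ × 3.094×10⁻³ × (1115)⁴ = 86.28 W.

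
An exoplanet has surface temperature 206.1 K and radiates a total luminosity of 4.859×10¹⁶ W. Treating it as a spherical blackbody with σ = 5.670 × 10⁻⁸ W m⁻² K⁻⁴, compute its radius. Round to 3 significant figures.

R ≈ 6.15×10⁶ m

L = 4πR²σT⁴ ⇒ R = √(L/(4πσT⁴)).
σT⁴ = 102.305 W/m², so R = √(4.859×10¹⁶/(4π×102.305)) = 6.15×10⁶ m.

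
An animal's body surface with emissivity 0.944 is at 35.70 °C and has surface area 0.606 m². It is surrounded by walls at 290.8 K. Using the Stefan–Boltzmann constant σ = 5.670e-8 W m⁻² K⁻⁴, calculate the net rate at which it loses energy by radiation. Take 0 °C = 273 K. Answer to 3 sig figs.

T = 35.70 °C + 273 = 308.70 K.
Area A = 0.606 m².
Net radiated power P_net = εσA(T⁴ − T₀⁴) = 0.944×5.670×10⁻⁸×0.606×(308.70⁴ − 290.8⁴).
T⁴ − T₀⁴ = 9.08127×10⁹ − 7.15118×10⁹ = 1.93009×10⁹ K⁴, so P_net = 62.6 W.

Net loss ≈ 62.6 W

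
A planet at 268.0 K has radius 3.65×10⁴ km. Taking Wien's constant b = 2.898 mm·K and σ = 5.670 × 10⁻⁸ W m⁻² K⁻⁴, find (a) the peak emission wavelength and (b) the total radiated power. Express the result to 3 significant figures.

(a) λ_max = b/T = 2.898×10⁻³/268.0 = 1.081×10⁻⁵ m = 10.8 μm.
Surface area A = 4πR² = 4π(3.65×10⁷ m)² = 1.67415×10¹⁶ m².
(b) P = σAT⁴ = 5.670×10⁻⁸×1.67415×10¹⁶×(268.0)⁴ = 4.90×10¹⁸ W.

λ_max ≈ 10.8 μm; P ≈ 4.90×10¹⁸ W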